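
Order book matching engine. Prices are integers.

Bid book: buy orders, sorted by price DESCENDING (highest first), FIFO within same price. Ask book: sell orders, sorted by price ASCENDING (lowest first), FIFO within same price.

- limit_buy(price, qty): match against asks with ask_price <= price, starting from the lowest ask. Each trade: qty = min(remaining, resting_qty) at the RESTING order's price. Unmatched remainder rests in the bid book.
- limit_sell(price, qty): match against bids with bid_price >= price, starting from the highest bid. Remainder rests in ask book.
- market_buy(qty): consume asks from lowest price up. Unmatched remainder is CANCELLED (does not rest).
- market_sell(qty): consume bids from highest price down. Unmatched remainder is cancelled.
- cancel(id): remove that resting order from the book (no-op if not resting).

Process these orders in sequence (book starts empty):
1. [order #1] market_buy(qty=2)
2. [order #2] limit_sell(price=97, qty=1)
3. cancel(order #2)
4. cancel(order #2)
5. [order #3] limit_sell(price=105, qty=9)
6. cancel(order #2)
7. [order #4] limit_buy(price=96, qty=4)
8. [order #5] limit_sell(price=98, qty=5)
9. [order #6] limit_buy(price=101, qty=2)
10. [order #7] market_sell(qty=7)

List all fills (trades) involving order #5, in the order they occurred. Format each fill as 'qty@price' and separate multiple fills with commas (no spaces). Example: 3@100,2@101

Answer: 2@98

Derivation:
After op 1 [order #1] market_buy(qty=2): fills=none; bids=[-] asks=[-]
After op 2 [order #2] limit_sell(price=97, qty=1): fills=none; bids=[-] asks=[#2:1@97]
After op 3 cancel(order #2): fills=none; bids=[-] asks=[-]
After op 4 cancel(order #2): fills=none; bids=[-] asks=[-]
After op 5 [order #3] limit_sell(price=105, qty=9): fills=none; bids=[-] asks=[#3:9@105]
After op 6 cancel(order #2): fills=none; bids=[-] asks=[#3:9@105]
After op 7 [order #4] limit_buy(price=96, qty=4): fills=none; bids=[#4:4@96] asks=[#3:9@105]
After op 8 [order #5] limit_sell(price=98, qty=5): fills=none; bids=[#4:4@96] asks=[#5:5@98 #3:9@105]
After op 9 [order #6] limit_buy(price=101, qty=2): fills=#6x#5:2@98; bids=[#4:4@96] asks=[#5:3@98 #3:9@105]
After op 10 [order #7] market_sell(qty=7): fills=#4x#7:4@96; bids=[-] asks=[#5:3@98 #3:9@105]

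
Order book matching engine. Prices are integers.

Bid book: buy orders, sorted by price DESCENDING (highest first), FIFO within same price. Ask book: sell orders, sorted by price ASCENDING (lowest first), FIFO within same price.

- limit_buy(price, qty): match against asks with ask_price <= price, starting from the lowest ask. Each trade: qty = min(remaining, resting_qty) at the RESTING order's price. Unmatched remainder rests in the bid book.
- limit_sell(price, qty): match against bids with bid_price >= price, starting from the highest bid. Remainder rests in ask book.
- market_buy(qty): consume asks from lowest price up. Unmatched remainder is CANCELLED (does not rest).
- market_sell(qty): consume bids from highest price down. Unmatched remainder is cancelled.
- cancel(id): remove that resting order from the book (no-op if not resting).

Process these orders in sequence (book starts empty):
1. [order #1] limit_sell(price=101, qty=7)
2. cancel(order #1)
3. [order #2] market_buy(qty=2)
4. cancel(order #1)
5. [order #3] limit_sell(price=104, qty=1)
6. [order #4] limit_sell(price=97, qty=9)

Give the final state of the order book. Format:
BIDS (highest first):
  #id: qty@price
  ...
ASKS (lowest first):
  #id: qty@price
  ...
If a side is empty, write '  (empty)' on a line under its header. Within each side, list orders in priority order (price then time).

Answer: BIDS (highest first):
  (empty)
ASKS (lowest first):
  #4: 9@97
  #3: 1@104

Derivation:
After op 1 [order #1] limit_sell(price=101, qty=7): fills=none; bids=[-] asks=[#1:7@101]
After op 2 cancel(order #1): fills=none; bids=[-] asks=[-]
After op 3 [order #2] market_buy(qty=2): fills=none; bids=[-] asks=[-]
After op 4 cancel(order #1): fills=none; bids=[-] asks=[-]
After op 5 [order #3] limit_sell(price=104, qty=1): fills=none; bids=[-] asks=[#3:1@104]
After op 6 [order #4] limit_sell(price=97, qty=9): fills=none; bids=[-] asks=[#4:9@97 #3:1@104]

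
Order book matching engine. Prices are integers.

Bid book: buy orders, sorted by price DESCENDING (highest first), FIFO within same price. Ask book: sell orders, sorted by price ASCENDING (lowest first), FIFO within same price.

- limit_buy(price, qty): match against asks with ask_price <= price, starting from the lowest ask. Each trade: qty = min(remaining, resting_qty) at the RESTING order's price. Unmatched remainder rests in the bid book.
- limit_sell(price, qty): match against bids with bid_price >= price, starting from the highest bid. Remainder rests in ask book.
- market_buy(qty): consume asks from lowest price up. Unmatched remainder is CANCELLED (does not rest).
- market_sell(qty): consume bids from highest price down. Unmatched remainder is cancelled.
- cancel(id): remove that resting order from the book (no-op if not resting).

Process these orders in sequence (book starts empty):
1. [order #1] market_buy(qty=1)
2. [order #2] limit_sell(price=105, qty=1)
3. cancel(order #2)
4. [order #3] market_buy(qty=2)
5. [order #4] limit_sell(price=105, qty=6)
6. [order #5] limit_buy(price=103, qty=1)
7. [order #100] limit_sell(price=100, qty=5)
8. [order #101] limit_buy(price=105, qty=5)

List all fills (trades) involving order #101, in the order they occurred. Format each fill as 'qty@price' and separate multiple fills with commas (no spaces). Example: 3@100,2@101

Answer: 4@100,1@105

Derivation:
After op 1 [order #1] market_buy(qty=1): fills=none; bids=[-] asks=[-]
After op 2 [order #2] limit_sell(price=105, qty=1): fills=none; bids=[-] asks=[#2:1@105]
After op 3 cancel(order #2): fills=none; bids=[-] asks=[-]
After op 4 [order #3] market_buy(qty=2): fills=none; bids=[-] asks=[-]
After op 5 [order #4] limit_sell(price=105, qty=6): fills=none; bids=[-] asks=[#4:6@105]
After op 6 [order #5] limit_buy(price=103, qty=1): fills=none; bids=[#5:1@103] asks=[#4:6@105]
After op 7 [order #100] limit_sell(price=100, qty=5): fills=#5x#100:1@103; bids=[-] asks=[#100:4@100 #4:6@105]
After op 8 [order #101] limit_buy(price=105, qty=5): fills=#101x#100:4@100 #101x#4:1@105; bids=[-] asks=[#4:5@105]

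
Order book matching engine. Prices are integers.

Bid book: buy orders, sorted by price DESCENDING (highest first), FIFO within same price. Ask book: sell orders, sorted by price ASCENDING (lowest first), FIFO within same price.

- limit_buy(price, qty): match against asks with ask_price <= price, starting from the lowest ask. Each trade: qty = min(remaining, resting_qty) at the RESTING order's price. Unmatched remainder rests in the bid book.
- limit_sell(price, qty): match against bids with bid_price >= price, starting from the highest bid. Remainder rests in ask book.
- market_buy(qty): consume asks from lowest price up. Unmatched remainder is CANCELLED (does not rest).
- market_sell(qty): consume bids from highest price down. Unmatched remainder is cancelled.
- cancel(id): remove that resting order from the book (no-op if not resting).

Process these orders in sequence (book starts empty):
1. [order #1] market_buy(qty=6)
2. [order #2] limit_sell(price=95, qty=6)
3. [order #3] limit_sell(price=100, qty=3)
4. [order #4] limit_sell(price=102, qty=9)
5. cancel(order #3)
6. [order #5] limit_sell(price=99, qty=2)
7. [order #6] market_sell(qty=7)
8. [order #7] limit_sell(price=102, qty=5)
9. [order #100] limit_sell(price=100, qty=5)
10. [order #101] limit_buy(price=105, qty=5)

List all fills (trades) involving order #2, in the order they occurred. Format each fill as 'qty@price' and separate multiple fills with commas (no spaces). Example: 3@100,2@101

After op 1 [order #1] market_buy(qty=6): fills=none; bids=[-] asks=[-]
After op 2 [order #2] limit_sell(price=95, qty=6): fills=none; bids=[-] asks=[#2:6@95]
After op 3 [order #3] limit_sell(price=100, qty=3): fills=none; bids=[-] asks=[#2:6@95 #3:3@100]
After op 4 [order #4] limit_sell(price=102, qty=9): fills=none; bids=[-] asks=[#2:6@95 #3:3@100 #4:9@102]
After op 5 cancel(order #3): fills=none; bids=[-] asks=[#2:6@95 #4:9@102]
After op 6 [order #5] limit_sell(price=99, qty=2): fills=none; bids=[-] asks=[#2:6@95 #5:2@99 #4:9@102]
After op 7 [order #6] market_sell(qty=7): fills=none; bids=[-] asks=[#2:6@95 #5:2@99 #4:9@102]
After op 8 [order #7] limit_sell(price=102, qty=5): fills=none; bids=[-] asks=[#2:6@95 #5:2@99 #4:9@102 #7:5@102]
After op 9 [order #100] limit_sell(price=100, qty=5): fills=none; bids=[-] asks=[#2:6@95 #5:2@99 #100:5@100 #4:9@102 #7:5@102]
After op 10 [order #101] limit_buy(price=105, qty=5): fills=#101x#2:5@95; bids=[-] asks=[#2:1@95 #5:2@99 #100:5@100 #4:9@102 #7:5@102]

Answer: 5@95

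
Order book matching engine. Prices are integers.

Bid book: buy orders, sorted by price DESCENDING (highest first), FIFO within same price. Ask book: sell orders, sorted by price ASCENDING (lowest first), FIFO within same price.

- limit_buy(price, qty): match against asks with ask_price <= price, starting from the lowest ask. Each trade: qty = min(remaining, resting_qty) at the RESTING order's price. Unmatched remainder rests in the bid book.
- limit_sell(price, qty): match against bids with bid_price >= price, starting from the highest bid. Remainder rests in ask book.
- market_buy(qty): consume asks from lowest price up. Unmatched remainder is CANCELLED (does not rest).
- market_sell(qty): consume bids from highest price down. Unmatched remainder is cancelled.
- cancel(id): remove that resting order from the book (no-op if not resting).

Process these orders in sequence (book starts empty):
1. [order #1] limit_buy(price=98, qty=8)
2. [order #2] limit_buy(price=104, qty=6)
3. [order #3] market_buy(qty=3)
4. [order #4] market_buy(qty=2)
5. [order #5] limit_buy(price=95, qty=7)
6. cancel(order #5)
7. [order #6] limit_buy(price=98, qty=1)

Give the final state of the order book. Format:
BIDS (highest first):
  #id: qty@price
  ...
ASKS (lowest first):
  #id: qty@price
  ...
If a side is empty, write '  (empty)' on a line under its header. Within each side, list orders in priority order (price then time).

After op 1 [order #1] limit_buy(price=98, qty=8): fills=none; bids=[#1:8@98] asks=[-]
After op 2 [order #2] limit_buy(price=104, qty=6): fills=none; bids=[#2:6@104 #1:8@98] asks=[-]
After op 3 [order #3] market_buy(qty=3): fills=none; bids=[#2:6@104 #1:8@98] asks=[-]
After op 4 [order #4] market_buy(qty=2): fills=none; bids=[#2:6@104 #1:8@98] asks=[-]
After op 5 [order #5] limit_buy(price=95, qty=7): fills=none; bids=[#2:6@104 #1:8@98 #5:7@95] asks=[-]
After op 6 cancel(order #5): fills=none; bids=[#2:6@104 #1:8@98] asks=[-]
After op 7 [order #6] limit_buy(price=98, qty=1): fills=none; bids=[#2:6@104 #1:8@98 #6:1@98] asks=[-]

Answer: BIDS (highest first):
  #2: 6@104
  #1: 8@98
  #6: 1@98
ASKS (lowest first):
  (empty)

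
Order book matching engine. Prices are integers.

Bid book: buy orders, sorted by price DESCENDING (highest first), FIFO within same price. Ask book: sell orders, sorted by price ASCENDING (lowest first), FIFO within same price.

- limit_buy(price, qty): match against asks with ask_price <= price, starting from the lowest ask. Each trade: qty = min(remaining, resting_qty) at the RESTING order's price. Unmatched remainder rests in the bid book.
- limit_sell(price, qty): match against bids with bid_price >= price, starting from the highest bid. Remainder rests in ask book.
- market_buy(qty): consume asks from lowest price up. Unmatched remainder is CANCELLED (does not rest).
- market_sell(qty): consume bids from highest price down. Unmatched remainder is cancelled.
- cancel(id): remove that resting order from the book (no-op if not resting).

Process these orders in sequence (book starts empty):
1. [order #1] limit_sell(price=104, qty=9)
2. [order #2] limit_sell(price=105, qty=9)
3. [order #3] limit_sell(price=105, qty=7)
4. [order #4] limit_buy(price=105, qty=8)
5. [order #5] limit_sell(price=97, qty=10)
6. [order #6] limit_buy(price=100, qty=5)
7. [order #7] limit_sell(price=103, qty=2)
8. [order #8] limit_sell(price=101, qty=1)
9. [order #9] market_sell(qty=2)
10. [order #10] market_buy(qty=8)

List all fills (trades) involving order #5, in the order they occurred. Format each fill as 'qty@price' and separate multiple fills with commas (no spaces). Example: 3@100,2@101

Answer: 5@97,5@97

Derivation:
After op 1 [order #1] limit_sell(price=104, qty=9): fills=none; bids=[-] asks=[#1:9@104]
After op 2 [order #2] limit_sell(price=105, qty=9): fills=none; bids=[-] asks=[#1:9@104 #2:9@105]
After op 3 [order #3] limit_sell(price=105, qty=7): fills=none; bids=[-] asks=[#1:9@104 #2:9@105 #3:7@105]
After op 4 [order #4] limit_buy(price=105, qty=8): fills=#4x#1:8@104; bids=[-] asks=[#1:1@104 #2:9@105 #3:7@105]
After op 5 [order #5] limit_sell(price=97, qty=10): fills=none; bids=[-] asks=[#5:10@97 #1:1@104 #2:9@105 #3:7@105]
After op 6 [order #6] limit_buy(price=100, qty=5): fills=#6x#5:5@97; bids=[-] asks=[#5:5@97 #1:1@104 #2:9@105 #3:7@105]
After op 7 [order #7] limit_sell(price=103, qty=2): fills=none; bids=[-] asks=[#5:5@97 #7:2@103 #1:1@104 #2:9@105 #3:7@105]
After op 8 [order #8] limit_sell(price=101, qty=1): fills=none; bids=[-] asks=[#5:5@97 #8:1@101 #7:2@103 #1:1@104 #2:9@105 #3:7@105]
After op 9 [order #9] market_sell(qty=2): fills=none; bids=[-] asks=[#5:5@97 #8:1@101 #7:2@103 #1:1@104 #2:9@105 #3:7@105]
After op 10 [order #10] market_buy(qty=8): fills=#10x#5:5@97 #10x#8:1@101 #10x#7:2@103; bids=[-] asks=[#1:1@104 #2:9@105 #3:7@105]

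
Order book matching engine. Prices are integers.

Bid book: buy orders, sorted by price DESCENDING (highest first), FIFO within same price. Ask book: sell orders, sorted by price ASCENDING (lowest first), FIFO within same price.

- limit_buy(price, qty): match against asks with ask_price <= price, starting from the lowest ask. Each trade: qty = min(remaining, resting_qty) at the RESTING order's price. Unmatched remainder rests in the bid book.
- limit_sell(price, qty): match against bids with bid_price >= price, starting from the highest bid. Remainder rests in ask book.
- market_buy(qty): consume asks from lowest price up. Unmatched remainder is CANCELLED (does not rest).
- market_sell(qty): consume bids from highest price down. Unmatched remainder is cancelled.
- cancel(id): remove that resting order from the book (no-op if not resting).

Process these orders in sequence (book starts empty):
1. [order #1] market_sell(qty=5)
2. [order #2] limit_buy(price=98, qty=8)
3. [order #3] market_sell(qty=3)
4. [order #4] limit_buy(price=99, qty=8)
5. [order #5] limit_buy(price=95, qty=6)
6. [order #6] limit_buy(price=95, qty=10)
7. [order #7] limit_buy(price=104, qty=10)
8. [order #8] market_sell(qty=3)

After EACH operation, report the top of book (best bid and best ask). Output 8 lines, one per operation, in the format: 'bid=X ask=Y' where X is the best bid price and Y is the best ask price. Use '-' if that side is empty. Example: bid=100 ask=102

After op 1 [order #1] market_sell(qty=5): fills=none; bids=[-] asks=[-]
After op 2 [order #2] limit_buy(price=98, qty=8): fills=none; bids=[#2:8@98] asks=[-]
After op 3 [order #3] market_sell(qty=3): fills=#2x#3:3@98; bids=[#2:5@98] asks=[-]
After op 4 [order #4] limit_buy(price=99, qty=8): fills=none; bids=[#4:8@99 #2:5@98] asks=[-]
After op 5 [order #5] limit_buy(price=95, qty=6): fills=none; bids=[#4:8@99 #2:5@98 #5:6@95] asks=[-]
After op 6 [order #6] limit_buy(price=95, qty=10): fills=none; bids=[#4:8@99 #2:5@98 #5:6@95 #6:10@95] asks=[-]
After op 7 [order #7] limit_buy(price=104, qty=10): fills=none; bids=[#7:10@104 #4:8@99 #2:5@98 #5:6@95 #6:10@95] asks=[-]
After op 8 [order #8] market_sell(qty=3): fills=#7x#8:3@104; bids=[#7:7@104 #4:8@99 #2:5@98 #5:6@95 #6:10@95] asks=[-]

Answer: bid=- ask=-
bid=98 ask=-
bid=98 ask=-
bid=99 ask=-
bid=99 ask=-
bid=99 ask=-
bid=104 ask=-
bid=104 ask=-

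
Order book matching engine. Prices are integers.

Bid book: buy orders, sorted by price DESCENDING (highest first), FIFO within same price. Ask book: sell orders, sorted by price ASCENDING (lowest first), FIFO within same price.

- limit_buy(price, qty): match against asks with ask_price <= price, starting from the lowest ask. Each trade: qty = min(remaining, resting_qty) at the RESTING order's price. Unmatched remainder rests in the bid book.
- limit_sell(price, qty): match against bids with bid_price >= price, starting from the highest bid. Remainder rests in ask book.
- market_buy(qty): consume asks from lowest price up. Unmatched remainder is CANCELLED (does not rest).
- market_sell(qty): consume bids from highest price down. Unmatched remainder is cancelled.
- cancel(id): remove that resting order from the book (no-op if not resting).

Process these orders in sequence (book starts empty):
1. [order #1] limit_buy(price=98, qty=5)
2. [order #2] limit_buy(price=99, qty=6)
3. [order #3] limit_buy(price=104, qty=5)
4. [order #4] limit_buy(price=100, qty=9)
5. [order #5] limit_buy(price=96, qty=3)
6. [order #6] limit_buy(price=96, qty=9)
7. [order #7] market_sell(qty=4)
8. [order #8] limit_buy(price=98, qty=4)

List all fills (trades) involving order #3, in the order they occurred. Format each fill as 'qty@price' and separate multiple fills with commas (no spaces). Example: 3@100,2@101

After op 1 [order #1] limit_buy(price=98, qty=5): fills=none; bids=[#1:5@98] asks=[-]
After op 2 [order #2] limit_buy(price=99, qty=6): fills=none; bids=[#2:6@99 #1:5@98] asks=[-]
After op 3 [order #3] limit_buy(price=104, qty=5): fills=none; bids=[#3:5@104 #2:6@99 #1:5@98] asks=[-]
After op 4 [order #4] limit_buy(price=100, qty=9): fills=none; bids=[#3:5@104 #4:9@100 #2:6@99 #1:5@98] asks=[-]
After op 5 [order #5] limit_buy(price=96, qty=3): fills=none; bids=[#3:5@104 #4:9@100 #2:6@99 #1:5@98 #5:3@96] asks=[-]
After op 6 [order #6] limit_buy(price=96, qty=9): fills=none; bids=[#3:5@104 #4:9@100 #2:6@99 #1:5@98 #5:3@96 #6:9@96] asks=[-]
After op 7 [order #7] market_sell(qty=4): fills=#3x#7:4@104; bids=[#3:1@104 #4:9@100 #2:6@99 #1:5@98 #5:3@96 #6:9@96] asks=[-]
After op 8 [order #8] limit_buy(price=98, qty=4): fills=none; bids=[#3:1@104 #4:9@100 #2:6@99 #1:5@98 #8:4@98 #5:3@96 #6:9@96] asks=[-]

Answer: 4@104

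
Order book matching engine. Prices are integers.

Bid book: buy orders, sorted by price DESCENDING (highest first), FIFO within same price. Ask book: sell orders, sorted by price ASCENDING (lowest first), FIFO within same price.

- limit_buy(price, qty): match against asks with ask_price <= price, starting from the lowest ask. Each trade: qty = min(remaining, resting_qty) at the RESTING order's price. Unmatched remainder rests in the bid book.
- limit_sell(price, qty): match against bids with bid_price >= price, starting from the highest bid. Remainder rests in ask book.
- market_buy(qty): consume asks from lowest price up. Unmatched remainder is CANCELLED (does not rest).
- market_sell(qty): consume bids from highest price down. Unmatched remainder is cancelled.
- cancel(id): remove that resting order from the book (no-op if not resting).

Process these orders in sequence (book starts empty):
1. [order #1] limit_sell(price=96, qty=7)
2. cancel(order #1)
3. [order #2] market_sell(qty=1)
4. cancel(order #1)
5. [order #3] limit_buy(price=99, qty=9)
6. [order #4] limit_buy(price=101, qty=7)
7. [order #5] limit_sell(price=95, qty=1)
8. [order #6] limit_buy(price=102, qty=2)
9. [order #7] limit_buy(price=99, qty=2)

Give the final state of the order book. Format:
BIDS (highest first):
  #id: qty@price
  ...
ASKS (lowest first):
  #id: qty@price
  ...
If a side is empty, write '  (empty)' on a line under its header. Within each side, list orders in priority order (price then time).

Answer: BIDS (highest first):
  #6: 2@102
  #4: 6@101
  #3: 9@99
  #7: 2@99
ASKS (lowest first):
  (empty)

Derivation:
After op 1 [order #1] limit_sell(price=96, qty=7): fills=none; bids=[-] asks=[#1:7@96]
After op 2 cancel(order #1): fills=none; bids=[-] asks=[-]
After op 3 [order #2] market_sell(qty=1): fills=none; bids=[-] asks=[-]
After op 4 cancel(order #1): fills=none; bids=[-] asks=[-]
After op 5 [order #3] limit_buy(price=99, qty=9): fills=none; bids=[#3:9@99] asks=[-]
After op 6 [order #4] limit_buy(price=101, qty=7): fills=none; bids=[#4:7@101 #3:9@99] asks=[-]
After op 7 [order #5] limit_sell(price=95, qty=1): fills=#4x#5:1@101; bids=[#4:6@101 #3:9@99] asks=[-]
After op 8 [order #6] limit_buy(price=102, qty=2): fills=none; bids=[#6:2@102 #4:6@101 #3:9@99] asks=[-]
After op 9 [order #7] limit_buy(price=99, qty=2): fills=none; bids=[#6:2@102 #4:6@101 #3:9@99 #7:2@99] asks=[-]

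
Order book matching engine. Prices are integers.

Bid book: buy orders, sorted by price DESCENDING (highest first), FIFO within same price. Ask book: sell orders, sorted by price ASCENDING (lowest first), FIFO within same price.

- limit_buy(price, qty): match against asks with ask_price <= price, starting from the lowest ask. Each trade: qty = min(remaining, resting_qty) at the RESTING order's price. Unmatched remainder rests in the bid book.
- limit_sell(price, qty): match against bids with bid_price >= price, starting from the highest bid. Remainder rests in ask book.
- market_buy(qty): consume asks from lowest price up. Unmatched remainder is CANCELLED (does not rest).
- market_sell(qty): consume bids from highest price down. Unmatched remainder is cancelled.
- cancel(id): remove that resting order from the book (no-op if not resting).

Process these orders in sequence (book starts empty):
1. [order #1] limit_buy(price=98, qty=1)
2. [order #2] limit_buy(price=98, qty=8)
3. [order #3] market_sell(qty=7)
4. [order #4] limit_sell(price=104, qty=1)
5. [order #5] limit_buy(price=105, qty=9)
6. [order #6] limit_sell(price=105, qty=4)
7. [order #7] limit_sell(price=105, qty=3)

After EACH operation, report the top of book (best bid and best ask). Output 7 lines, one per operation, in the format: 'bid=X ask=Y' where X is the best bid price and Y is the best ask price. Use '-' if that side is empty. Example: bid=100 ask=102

After op 1 [order #1] limit_buy(price=98, qty=1): fills=none; bids=[#1:1@98] asks=[-]
After op 2 [order #2] limit_buy(price=98, qty=8): fills=none; bids=[#1:1@98 #2:8@98] asks=[-]
After op 3 [order #3] market_sell(qty=7): fills=#1x#3:1@98 #2x#3:6@98; bids=[#2:2@98] asks=[-]
After op 4 [order #4] limit_sell(price=104, qty=1): fills=none; bids=[#2:2@98] asks=[#4:1@104]
After op 5 [order #5] limit_buy(price=105, qty=9): fills=#5x#4:1@104; bids=[#5:8@105 #2:2@98] asks=[-]
After op 6 [order #6] limit_sell(price=105, qty=4): fills=#5x#6:4@105; bids=[#5:4@105 #2:2@98] asks=[-]
After op 7 [order #7] limit_sell(price=105, qty=3): fills=#5x#7:3@105; bids=[#5:1@105 #2:2@98] asks=[-]

Answer: bid=98 ask=-
bid=98 ask=-
bid=98 ask=-
bid=98 ask=104
bid=105 ask=-
bid=105 ask=-
bid=105 ask=-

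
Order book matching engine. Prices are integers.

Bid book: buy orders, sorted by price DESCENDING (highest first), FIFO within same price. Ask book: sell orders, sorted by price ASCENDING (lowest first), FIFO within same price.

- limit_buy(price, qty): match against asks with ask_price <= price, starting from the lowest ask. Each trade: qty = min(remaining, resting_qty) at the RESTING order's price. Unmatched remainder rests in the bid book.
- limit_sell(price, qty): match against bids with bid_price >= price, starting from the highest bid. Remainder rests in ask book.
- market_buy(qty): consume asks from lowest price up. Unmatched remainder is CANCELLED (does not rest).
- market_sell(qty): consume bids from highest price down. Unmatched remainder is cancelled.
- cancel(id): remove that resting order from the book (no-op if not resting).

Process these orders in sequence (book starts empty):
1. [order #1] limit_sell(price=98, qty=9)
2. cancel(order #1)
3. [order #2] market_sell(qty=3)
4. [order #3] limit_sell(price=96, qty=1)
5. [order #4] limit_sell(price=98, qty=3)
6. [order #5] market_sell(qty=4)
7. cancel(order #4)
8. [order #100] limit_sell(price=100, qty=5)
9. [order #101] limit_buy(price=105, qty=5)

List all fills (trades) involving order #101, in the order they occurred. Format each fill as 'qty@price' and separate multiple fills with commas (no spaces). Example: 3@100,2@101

Answer: 1@96,4@100

Derivation:
After op 1 [order #1] limit_sell(price=98, qty=9): fills=none; bids=[-] asks=[#1:9@98]
After op 2 cancel(order #1): fills=none; bids=[-] asks=[-]
After op 3 [order #2] market_sell(qty=3): fills=none; bids=[-] asks=[-]
After op 4 [order #3] limit_sell(price=96, qty=1): fills=none; bids=[-] asks=[#3:1@96]
After op 5 [order #4] limit_sell(price=98, qty=3): fills=none; bids=[-] asks=[#3:1@96 #4:3@98]
After op 6 [order #5] market_sell(qty=4): fills=none; bids=[-] asks=[#3:1@96 #4:3@98]
After op 7 cancel(order #4): fills=none; bids=[-] asks=[#3:1@96]
After op 8 [order #100] limit_sell(price=100, qty=5): fills=none; bids=[-] asks=[#3:1@96 #100:5@100]
After op 9 [order #101] limit_buy(price=105, qty=5): fills=#101x#3:1@96 #101x#100:4@100; bids=[-] asks=[#100:1@100]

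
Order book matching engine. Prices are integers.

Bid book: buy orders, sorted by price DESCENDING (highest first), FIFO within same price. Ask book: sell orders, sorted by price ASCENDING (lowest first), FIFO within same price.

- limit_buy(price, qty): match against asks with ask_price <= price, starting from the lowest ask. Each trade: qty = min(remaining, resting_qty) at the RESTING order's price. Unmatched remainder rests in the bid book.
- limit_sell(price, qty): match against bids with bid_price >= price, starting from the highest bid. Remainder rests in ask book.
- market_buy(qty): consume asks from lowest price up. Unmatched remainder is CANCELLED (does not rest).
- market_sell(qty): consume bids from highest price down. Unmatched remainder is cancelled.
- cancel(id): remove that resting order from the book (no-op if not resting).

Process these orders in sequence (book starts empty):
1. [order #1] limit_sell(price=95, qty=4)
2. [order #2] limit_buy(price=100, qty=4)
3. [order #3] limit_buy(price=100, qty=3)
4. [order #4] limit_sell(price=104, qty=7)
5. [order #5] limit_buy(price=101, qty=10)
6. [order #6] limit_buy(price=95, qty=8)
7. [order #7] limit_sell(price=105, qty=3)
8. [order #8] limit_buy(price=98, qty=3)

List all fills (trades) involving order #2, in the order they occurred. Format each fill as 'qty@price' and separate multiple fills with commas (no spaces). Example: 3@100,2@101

After op 1 [order #1] limit_sell(price=95, qty=4): fills=none; bids=[-] asks=[#1:4@95]
After op 2 [order #2] limit_buy(price=100, qty=4): fills=#2x#1:4@95; bids=[-] asks=[-]
After op 3 [order #3] limit_buy(price=100, qty=3): fills=none; bids=[#3:3@100] asks=[-]
After op 4 [order #4] limit_sell(price=104, qty=7): fills=none; bids=[#3:3@100] asks=[#4:7@104]
After op 5 [order #5] limit_buy(price=101, qty=10): fills=none; bids=[#5:10@101 #3:3@100] asks=[#4:7@104]
After op 6 [order #6] limit_buy(price=95, qty=8): fills=none; bids=[#5:10@101 #3:3@100 #6:8@95] asks=[#4:7@104]
After op 7 [order #7] limit_sell(price=105, qty=3): fills=none; bids=[#5:10@101 #3:3@100 #6:8@95] asks=[#4:7@104 #7:3@105]
After op 8 [order #8] limit_buy(price=98, qty=3): fills=none; bids=[#5:10@101 #3:3@100 #8:3@98 #6:8@95] asks=[#4:7@104 #7:3@105]

Answer: 4@95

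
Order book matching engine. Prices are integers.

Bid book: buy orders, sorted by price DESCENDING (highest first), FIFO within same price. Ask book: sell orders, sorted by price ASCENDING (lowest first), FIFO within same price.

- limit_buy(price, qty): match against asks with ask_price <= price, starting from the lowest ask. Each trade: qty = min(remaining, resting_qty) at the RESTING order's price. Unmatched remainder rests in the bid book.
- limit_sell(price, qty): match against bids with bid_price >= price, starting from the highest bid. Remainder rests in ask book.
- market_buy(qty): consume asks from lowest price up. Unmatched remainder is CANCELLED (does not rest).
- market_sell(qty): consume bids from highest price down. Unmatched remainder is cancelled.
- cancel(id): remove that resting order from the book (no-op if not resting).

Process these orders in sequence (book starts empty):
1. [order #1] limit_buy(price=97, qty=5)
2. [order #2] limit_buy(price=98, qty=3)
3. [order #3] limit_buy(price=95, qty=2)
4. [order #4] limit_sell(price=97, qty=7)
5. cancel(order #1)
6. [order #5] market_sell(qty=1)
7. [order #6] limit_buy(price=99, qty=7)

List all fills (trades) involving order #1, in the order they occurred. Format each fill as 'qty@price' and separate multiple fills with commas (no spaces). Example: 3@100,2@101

After op 1 [order #1] limit_buy(price=97, qty=5): fills=none; bids=[#1:5@97] asks=[-]
After op 2 [order #2] limit_buy(price=98, qty=3): fills=none; bids=[#2:3@98 #1:5@97] asks=[-]
After op 3 [order #3] limit_buy(price=95, qty=2): fills=none; bids=[#2:3@98 #1:5@97 #3:2@95] asks=[-]
After op 4 [order #4] limit_sell(price=97, qty=7): fills=#2x#4:3@98 #1x#4:4@97; bids=[#1:1@97 #3:2@95] asks=[-]
After op 5 cancel(order #1): fills=none; bids=[#3:2@95] asks=[-]
After op 6 [order #5] market_sell(qty=1): fills=#3x#5:1@95; bids=[#3:1@95] asks=[-]
After op 7 [order #6] limit_buy(price=99, qty=7): fills=none; bids=[#6:7@99 #3:1@95] asks=[-]

Answer: 4@97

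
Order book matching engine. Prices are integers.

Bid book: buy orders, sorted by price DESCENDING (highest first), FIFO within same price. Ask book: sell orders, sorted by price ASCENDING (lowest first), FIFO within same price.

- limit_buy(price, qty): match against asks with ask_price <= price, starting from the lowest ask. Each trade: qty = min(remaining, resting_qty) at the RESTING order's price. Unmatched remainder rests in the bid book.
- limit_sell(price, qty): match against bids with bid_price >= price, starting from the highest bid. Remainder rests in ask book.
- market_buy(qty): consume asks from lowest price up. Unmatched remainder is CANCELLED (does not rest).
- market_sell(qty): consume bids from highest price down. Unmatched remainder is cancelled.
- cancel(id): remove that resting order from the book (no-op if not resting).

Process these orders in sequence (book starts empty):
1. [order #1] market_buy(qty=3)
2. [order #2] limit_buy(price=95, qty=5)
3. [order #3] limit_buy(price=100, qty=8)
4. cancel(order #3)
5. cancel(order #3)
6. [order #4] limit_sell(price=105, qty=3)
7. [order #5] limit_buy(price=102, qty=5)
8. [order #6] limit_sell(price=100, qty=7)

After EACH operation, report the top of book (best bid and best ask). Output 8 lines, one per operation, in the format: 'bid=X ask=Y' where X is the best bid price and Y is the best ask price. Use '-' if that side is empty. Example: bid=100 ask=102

Answer: bid=- ask=-
bid=95 ask=-
bid=100 ask=-
bid=95 ask=-
bid=95 ask=-
bid=95 ask=105
bid=102 ask=105
bid=95 ask=100

Derivation:
After op 1 [order #1] market_buy(qty=3): fills=none; bids=[-] asks=[-]
After op 2 [order #2] limit_buy(price=95, qty=5): fills=none; bids=[#2:5@95] asks=[-]
After op 3 [order #3] limit_buy(price=100, qty=8): fills=none; bids=[#3:8@100 #2:5@95] asks=[-]
After op 4 cancel(order #3): fills=none; bids=[#2:5@95] asks=[-]
After op 5 cancel(order #3): fills=none; bids=[#2:5@95] asks=[-]
After op 6 [order #4] limit_sell(price=105, qty=3): fills=none; bids=[#2:5@95] asks=[#4:3@105]
After op 7 [order #5] limit_buy(price=102, qty=5): fills=none; bids=[#5:5@102 #2:5@95] asks=[#4:3@105]
After op 8 [order #6] limit_sell(price=100, qty=7): fills=#5x#6:5@102; bids=[#2:5@95] asks=[#6:2@100 #4:3@105]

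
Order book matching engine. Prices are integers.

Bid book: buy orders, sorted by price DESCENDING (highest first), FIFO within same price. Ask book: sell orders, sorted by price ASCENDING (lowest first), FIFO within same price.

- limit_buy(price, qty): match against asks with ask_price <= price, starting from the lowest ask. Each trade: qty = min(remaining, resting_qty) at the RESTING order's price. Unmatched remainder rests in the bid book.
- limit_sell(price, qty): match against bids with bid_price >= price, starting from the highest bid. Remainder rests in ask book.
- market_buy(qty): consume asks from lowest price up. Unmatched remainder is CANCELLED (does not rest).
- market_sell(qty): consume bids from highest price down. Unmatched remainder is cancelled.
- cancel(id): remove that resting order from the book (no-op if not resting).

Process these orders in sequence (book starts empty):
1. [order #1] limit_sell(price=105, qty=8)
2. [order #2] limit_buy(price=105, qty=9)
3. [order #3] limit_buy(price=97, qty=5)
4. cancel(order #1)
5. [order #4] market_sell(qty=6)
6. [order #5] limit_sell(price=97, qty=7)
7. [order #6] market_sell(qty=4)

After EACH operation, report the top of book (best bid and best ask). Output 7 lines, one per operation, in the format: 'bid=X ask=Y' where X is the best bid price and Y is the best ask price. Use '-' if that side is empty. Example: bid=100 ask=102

After op 1 [order #1] limit_sell(price=105, qty=8): fills=none; bids=[-] asks=[#1:8@105]
After op 2 [order #2] limit_buy(price=105, qty=9): fills=#2x#1:8@105; bids=[#2:1@105] asks=[-]
After op 3 [order #3] limit_buy(price=97, qty=5): fills=none; bids=[#2:1@105 #3:5@97] asks=[-]
After op 4 cancel(order #1): fills=none; bids=[#2:1@105 #3:5@97] asks=[-]
After op 5 [order #4] market_sell(qty=6): fills=#2x#4:1@105 #3x#4:5@97; bids=[-] asks=[-]
After op 6 [order #5] limit_sell(price=97, qty=7): fills=none; bids=[-] asks=[#5:7@97]
After op 7 [order #6] market_sell(qty=4): fills=none; bids=[-] asks=[#5:7@97]

Answer: bid=- ask=105
bid=105 ask=-
bid=105 ask=-
bid=105 ask=-
bid=- ask=-
bid=- ask=97
bid=- ask=97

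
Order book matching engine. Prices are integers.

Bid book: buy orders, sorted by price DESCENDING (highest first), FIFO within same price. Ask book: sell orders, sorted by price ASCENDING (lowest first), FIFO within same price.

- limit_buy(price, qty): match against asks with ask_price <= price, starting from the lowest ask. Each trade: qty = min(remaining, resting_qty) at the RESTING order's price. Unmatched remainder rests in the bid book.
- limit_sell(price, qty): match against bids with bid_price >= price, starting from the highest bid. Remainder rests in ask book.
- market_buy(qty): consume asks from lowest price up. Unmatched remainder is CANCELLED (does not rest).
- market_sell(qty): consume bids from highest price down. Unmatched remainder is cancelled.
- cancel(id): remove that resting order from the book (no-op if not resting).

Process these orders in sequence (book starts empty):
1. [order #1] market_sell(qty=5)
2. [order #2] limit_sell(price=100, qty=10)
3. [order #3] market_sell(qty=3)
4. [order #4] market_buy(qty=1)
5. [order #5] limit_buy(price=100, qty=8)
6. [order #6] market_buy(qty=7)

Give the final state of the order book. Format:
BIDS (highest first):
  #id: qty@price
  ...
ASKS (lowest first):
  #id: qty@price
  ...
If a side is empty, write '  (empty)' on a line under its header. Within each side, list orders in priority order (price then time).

After op 1 [order #1] market_sell(qty=5): fills=none; bids=[-] asks=[-]
After op 2 [order #2] limit_sell(price=100, qty=10): fills=none; bids=[-] asks=[#2:10@100]
After op 3 [order #3] market_sell(qty=3): fills=none; bids=[-] asks=[#2:10@100]
After op 4 [order #4] market_buy(qty=1): fills=#4x#2:1@100; bids=[-] asks=[#2:9@100]
After op 5 [order #5] limit_buy(price=100, qty=8): fills=#5x#2:8@100; bids=[-] asks=[#2:1@100]
After op 6 [order #6] market_buy(qty=7): fills=#6x#2:1@100; bids=[-] asks=[-]

Answer: BIDS (highest first):
  (empty)
ASKS (lowest first):
  (empty)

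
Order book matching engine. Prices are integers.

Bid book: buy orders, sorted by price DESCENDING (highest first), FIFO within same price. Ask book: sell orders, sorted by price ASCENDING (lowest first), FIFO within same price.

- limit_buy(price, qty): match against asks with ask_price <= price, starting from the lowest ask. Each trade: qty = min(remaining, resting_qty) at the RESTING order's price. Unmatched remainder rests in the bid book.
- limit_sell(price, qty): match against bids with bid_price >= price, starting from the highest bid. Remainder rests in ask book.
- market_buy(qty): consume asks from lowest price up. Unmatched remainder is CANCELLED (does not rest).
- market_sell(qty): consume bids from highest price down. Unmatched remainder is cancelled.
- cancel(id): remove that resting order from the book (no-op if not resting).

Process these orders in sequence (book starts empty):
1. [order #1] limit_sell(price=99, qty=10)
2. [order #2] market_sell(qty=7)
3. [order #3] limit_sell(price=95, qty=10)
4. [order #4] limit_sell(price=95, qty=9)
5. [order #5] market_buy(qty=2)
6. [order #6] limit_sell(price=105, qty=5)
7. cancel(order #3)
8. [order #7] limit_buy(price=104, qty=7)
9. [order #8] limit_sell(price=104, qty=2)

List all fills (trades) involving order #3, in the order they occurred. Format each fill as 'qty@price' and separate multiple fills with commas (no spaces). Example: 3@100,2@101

Answer: 2@95

Derivation:
After op 1 [order #1] limit_sell(price=99, qty=10): fills=none; bids=[-] asks=[#1:10@99]
After op 2 [order #2] market_sell(qty=7): fills=none; bids=[-] asks=[#1:10@99]
After op 3 [order #3] limit_sell(price=95, qty=10): fills=none; bids=[-] asks=[#3:10@95 #1:10@99]
After op 4 [order #4] limit_sell(price=95, qty=9): fills=none; bids=[-] asks=[#3:10@95 #4:9@95 #1:10@99]
After op 5 [order #5] market_buy(qty=2): fills=#5x#3:2@95; bids=[-] asks=[#3:8@95 #4:9@95 #1:10@99]
After op 6 [order #6] limit_sell(price=105, qty=5): fills=none; bids=[-] asks=[#3:8@95 #4:9@95 #1:10@99 #6:5@105]
After op 7 cancel(order #3): fills=none; bids=[-] asks=[#4:9@95 #1:10@99 #6:5@105]
After op 8 [order #7] limit_buy(price=104, qty=7): fills=#7x#4:7@95; bids=[-] asks=[#4:2@95 #1:10@99 #6:5@105]
After op 9 [order #8] limit_sell(price=104, qty=2): fills=none; bids=[-] asks=[#4:2@95 #1:10@99 #8:2@104 #6:5@105]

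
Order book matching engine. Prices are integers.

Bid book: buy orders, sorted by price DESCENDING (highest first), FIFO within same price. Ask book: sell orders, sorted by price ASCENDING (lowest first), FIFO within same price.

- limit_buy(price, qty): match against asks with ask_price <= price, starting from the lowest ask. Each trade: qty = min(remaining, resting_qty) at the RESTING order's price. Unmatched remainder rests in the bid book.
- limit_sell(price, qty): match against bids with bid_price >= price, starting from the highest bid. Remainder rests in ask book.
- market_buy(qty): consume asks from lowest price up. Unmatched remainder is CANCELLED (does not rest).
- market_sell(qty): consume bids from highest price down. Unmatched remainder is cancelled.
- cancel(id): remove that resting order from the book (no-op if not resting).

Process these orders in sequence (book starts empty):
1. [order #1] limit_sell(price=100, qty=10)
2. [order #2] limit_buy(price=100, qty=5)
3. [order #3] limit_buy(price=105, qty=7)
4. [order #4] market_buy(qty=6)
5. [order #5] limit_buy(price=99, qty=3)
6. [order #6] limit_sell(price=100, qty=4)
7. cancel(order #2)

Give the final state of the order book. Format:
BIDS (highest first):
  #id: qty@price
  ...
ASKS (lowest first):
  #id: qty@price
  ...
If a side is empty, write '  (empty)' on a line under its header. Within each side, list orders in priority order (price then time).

Answer: BIDS (highest first):
  #5: 3@99
ASKS (lowest first):
  #6: 2@100

Derivation:
After op 1 [order #1] limit_sell(price=100, qty=10): fills=none; bids=[-] asks=[#1:10@100]
After op 2 [order #2] limit_buy(price=100, qty=5): fills=#2x#1:5@100; bids=[-] asks=[#1:5@100]
After op 3 [order #3] limit_buy(price=105, qty=7): fills=#3x#1:5@100; bids=[#3:2@105] asks=[-]
After op 4 [order #4] market_buy(qty=6): fills=none; bids=[#3:2@105] asks=[-]
After op 5 [order #5] limit_buy(price=99, qty=3): fills=none; bids=[#3:2@105 #5:3@99] asks=[-]
After op 6 [order #6] limit_sell(price=100, qty=4): fills=#3x#6:2@105; bids=[#5:3@99] asks=[#6:2@100]
After op 7 cancel(order #2): fills=none; bids=[#5:3@99] asks=[#6:2@100]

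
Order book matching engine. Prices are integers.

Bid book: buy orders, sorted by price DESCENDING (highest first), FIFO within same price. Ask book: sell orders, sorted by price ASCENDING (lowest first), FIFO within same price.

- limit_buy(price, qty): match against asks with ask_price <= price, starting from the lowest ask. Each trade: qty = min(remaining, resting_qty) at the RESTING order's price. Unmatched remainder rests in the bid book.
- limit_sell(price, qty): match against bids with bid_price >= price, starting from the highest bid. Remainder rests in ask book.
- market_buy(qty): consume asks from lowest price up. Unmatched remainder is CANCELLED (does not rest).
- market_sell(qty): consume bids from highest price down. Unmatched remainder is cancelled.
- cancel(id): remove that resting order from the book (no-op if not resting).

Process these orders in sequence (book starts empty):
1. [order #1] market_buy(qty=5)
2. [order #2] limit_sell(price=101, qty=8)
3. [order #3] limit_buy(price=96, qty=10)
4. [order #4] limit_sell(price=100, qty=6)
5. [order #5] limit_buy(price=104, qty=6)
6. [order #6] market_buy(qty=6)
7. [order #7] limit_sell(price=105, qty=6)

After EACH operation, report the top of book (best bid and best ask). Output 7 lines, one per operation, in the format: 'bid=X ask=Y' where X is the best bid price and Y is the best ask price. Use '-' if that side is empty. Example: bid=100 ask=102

After op 1 [order #1] market_buy(qty=5): fills=none; bids=[-] asks=[-]
After op 2 [order #2] limit_sell(price=101, qty=8): fills=none; bids=[-] asks=[#2:8@101]
After op 3 [order #3] limit_buy(price=96, qty=10): fills=none; bids=[#3:10@96] asks=[#2:8@101]
After op 4 [order #4] limit_sell(price=100, qty=6): fills=none; bids=[#3:10@96] asks=[#4:6@100 #2:8@101]
After op 5 [order #5] limit_buy(price=104, qty=6): fills=#5x#4:6@100; bids=[#3:10@96] asks=[#2:8@101]
After op 6 [order #6] market_buy(qty=6): fills=#6x#2:6@101; bids=[#3:10@96] asks=[#2:2@101]
After op 7 [order #7] limit_sell(price=105, qty=6): fills=none; bids=[#3:10@96] asks=[#2:2@101 #7:6@105]

Answer: bid=- ask=-
bid=- ask=101
bid=96 ask=101
bid=96 ask=100
bid=96 ask=101
bid=96 ask=101
bid=96 ask=101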